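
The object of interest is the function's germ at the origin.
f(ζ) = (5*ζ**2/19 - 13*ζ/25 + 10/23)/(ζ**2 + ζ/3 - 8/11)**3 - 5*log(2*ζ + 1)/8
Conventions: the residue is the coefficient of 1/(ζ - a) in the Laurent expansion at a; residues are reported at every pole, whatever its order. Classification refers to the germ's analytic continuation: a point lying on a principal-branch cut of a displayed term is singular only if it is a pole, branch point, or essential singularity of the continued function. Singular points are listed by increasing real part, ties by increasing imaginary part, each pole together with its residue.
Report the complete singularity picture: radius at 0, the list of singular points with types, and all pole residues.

Denominator factor (ζ**2 + ζ/3 - 8/11)^3: discriminant 299/99, real irrational roots -1/6 + (1/66)*sqrt(3289) and -1/6 - (1/66)*sqrt(3289); poles of order 3, moduli -1/6 + (1/66)*sqrt(3289) and 1/6 + (1/66)*sqrt(3289).
Branch term (-5/8)*log(1 - ζ/(-1/2)): its argument vanishes at ζ = -1/2, a logarithmic branch point, modulus 1/2.
The radius of convergence is the smallest modulus among the singular points: 1/2.
The branch term is analytic at -1/6 - (1/66)*sqrt(3289) and contributes nothing to the residue; only the rational part matters.
The factor ζ**2 + ζ/3 - 8/11 splits as (ζ - a)(ζ - a') with a = -1/6 - (1/66)*sqrt(3289), a' = -1/6 + (1/66)*sqrt(3289). At the order-3 pole a set g(ζ) = (ζ - a)^3*(rational part) = [5*ζ**2/19 - 13*ζ/25 + 10/23] / (ζ - a')^3.
Order-3 pole: residue = g''(a)/2; g''(-1/6 - (1/66)*sqrt(3289)) = -(7218288/1182328225)*sqrt(3289), so the residue is -(3609144/1182328225)*sqrt(3289).
The branch term is analytic at -1/6 + (1/66)*sqrt(3289) and contributes nothing to the residue; only the rational part matters.
The factor ζ**2 + ζ/3 - 8/11 splits as (ζ - a)(ζ - a') with a = -1/6 + (1/66)*sqrt(3289), a' = -1/6 - (1/66)*sqrt(3289). At the order-3 pole a set g(ζ) = (ζ - a)^3*(rational part) = [5*ζ**2/19 - 13*ζ/25 + 10/23] / (ζ - a')^3.
Order-3 pole: residue = g''(a)/2; g''(-1/6 + (1/66)*sqrt(3289)) = (7218288/1182328225)*sqrt(3289), so the residue is (3609144/1182328225)*sqrt(3289).
List the singular points by increasing real part (a conjugate pair: the negative imaginary part first).

Radius of convergence at 0: 1/2.
At -1/6 - (1/66)*sqrt(3289): a pole of order 3; residue -(3609144/1182328225)*sqrt(3289).
At -1/2: a logarithmic branch point.
At -1/6 + (1/66)*sqrt(3289): a pole of order 3; residue (3609144/1182328225)*sqrt(3289).


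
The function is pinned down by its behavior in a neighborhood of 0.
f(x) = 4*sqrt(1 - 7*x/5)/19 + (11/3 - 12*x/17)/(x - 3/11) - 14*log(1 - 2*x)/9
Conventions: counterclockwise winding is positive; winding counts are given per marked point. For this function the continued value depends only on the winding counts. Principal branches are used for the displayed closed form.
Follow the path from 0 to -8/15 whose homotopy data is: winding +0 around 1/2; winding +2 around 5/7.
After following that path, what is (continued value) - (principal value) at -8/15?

Continued minus principal equals 0.

The rational part is single-valued and drops out of the difference; each branch term changes only by its own monodromy.
(4/19)*sqrt(1 - x/(5/7)): winding +2 is even, the square root returns to the same sheet, contribution 0.
(-14/9)*log(1 - x/(1/2)): winding 0 around 1/2, so this term returns to its principal value, contribution 0.
Summing the contributions at x = -8/15 gives 0.


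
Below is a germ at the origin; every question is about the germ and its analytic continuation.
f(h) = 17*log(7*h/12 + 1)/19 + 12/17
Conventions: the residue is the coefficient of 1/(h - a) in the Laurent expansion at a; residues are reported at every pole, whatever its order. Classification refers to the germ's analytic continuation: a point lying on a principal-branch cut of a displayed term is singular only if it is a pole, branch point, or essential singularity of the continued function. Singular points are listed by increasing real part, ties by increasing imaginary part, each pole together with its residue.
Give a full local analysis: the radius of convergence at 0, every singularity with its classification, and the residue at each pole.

Radius of convergence at 0: 12/7.
At -12/7: a logarithmic branch point.

Branch term (17/19)*log(1 - h/(-12/7)): its argument vanishes at h = -12/7, a logarithmic branch point, modulus 12/7.
The radius of convergence is the smallest modulus among the singular points: 12/7.


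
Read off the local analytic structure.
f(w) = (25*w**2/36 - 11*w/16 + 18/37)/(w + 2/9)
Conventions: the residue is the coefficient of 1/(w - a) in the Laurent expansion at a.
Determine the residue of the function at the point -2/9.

At the order-1 pole -2/9 set g(w) = (w - (-2/9))*f(w) = 25*w**2/36 - 11*w/16 + 18/37.
Simple pole: residue = g(a) at a = -2/9, which is 145343/215784.

The residue is 145343/215784.


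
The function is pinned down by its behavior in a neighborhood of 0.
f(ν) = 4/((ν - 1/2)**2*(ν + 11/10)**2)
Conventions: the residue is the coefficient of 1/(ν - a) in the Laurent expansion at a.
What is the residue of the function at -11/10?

At the order-2 pole -11/10 set g(ν) = (ν - (-11/10))^2*f(ν) = 4/(ν - 1/2)**2.
Order-2 pole: residue = g'(a); g'(-11/10) = 125/64, so the residue is 125/64.

The residue is 125/64.


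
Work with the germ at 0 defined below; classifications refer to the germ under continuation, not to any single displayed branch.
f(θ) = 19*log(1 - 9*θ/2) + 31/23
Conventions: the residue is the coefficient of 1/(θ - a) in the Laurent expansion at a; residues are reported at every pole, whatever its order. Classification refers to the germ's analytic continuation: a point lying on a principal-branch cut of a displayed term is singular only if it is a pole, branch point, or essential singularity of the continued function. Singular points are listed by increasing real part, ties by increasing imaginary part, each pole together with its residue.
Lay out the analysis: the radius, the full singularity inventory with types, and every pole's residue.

Radius of convergence at 0: 2/9.
At 2/9: a logarithmic branch point.

Branch term (19)*log(1 - θ/(2/9)): its argument vanishes at θ = 2/9, a logarithmic branch point, modulus 2/9.
The radius of convergence is the smallest modulus among the singular points: 2/9.


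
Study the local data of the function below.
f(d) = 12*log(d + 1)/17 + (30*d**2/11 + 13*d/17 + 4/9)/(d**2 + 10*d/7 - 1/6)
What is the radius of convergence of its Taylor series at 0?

The radius of convergence is -5/7 + (1/42)*sqrt(1194).

Denominator factor (d**2 + 10*d/7 - 1/6): discriminant 398/147, real irrational roots -5/7 + (1/42)*sqrt(1194) and -5/7 - (1/42)*sqrt(1194); poles of order 1, moduli -5/7 + (1/42)*sqrt(1194) and 5/7 + (1/42)*sqrt(1194).
Branch term (12/17)*log(1 - d/(-1)): its argument vanishes at d = -1, a logarithmic branch point, modulus 1.
The radius of convergence is the smallest modulus among the singular points: -5/7 + (1/42)*sqrt(1194).


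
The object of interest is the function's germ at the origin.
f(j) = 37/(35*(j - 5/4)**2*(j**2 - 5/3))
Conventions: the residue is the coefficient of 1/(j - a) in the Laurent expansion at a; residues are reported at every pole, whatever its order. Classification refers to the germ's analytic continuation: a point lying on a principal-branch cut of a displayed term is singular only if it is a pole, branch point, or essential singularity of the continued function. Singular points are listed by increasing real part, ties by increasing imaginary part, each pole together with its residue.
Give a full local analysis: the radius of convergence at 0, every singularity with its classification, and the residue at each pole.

Radius of convergence at 0: 5/4.
At -(1/3)*sqrt(15): a pole of order 1; residue 21312/175 - (27528/875)*sqrt(15).
At 5/4: a pole of order 2; residue -42624/175.
At (1/3)*sqrt(15): a pole of order 1; residue 21312/175 + (27528/875)*sqrt(15).

Denominator factor (j - 5/4)^2: pole of order 2 at 5/4, modulus 5/4.
Denominator factor (j**2 - 5/3): discriminant 20/3, real irrational roots (1/3)*sqrt(15) and -(1/3)*sqrt(15); poles of order 1, moduli (1/3)*sqrt(15) and (1/3)*sqrt(15).
The radius of convergence is the smallest modulus among the singular points: 5/4.
The factor j**2 - 5/3 splits as (j - a)(j - a') with a = -(1/3)*sqrt(15), a' = (1/3)*sqrt(15). At the order-1 pole a set g(j) = (j - a)*f(j) = [37/(35*(j - 5/4)**2)] / (j - a').
Simple pole: residue = g(a) at a = -(1/3)*sqrt(15), which is 21312/175 - (27528/875)*sqrt(15).
At the order-2 pole 5/4 set g(j) = (j - (5/4))^2*f(j) = 37/(35*(j**2 - 5/3)).
Order-2 pole: residue = g'(a); g'(5/4) = -42624/175, so the residue is -42624/175.
The factor j**2 - 5/3 splits as (j - a)(j - a') with a = (1/3)*sqrt(15), a' = -(1/3)*sqrt(15). At the order-1 pole a set g(j) = (j - a)*f(j) = [37/(35*(j - 5/4)**2)] / (j - a').
Simple pole: residue = g(a) at a = (1/3)*sqrt(15), which is 21312/175 + (27528/875)*sqrt(15).
List the singular points by increasing real part (a conjugate pair: the negative imaginary part first).


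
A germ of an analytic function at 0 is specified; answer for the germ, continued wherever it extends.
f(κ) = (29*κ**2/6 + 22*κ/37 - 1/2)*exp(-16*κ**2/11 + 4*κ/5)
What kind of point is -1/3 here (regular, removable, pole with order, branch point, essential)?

There is no denominator, hence no pole anywhere.
The factor exp(-16*κ**2/11 + 4*κ/5) is entire.
So the germ continues analytically to -1/3.

The point is a regular point.


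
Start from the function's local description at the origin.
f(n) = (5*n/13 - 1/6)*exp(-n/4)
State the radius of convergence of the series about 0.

The radius of convergence is infinite.

The factor exp(-n/4) is entire and contributes no finite singular point.
The polynomial part has no poles.
No finite singular points: the Taylor series at 0 converges everywhere.


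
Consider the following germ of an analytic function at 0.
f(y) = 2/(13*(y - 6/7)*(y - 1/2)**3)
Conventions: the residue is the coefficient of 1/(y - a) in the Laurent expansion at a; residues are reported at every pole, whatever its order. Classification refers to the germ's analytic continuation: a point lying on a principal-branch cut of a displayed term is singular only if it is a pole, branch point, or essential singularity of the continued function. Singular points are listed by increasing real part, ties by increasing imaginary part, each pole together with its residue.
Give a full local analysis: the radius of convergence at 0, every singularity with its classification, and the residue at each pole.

Radius of convergence at 0: 1/2.
At 1/2: a pole of order 3; residue -5488/1625.
At 6/7: a pole of order 1; residue 5488/1625.

Denominator factor (y - 1/2)^3: pole of order 3 at 1/2, modulus 1/2.
Denominator factor (y - 6/7): pole of order 1 at 6/7, modulus 6/7.
The radius of convergence is the smallest modulus among the singular points: 1/2.
At the order-3 pole 1/2 set g(y) = (y - (1/2))^3*f(y) = 2/(13*(y - 6/7)).
Order-3 pole: residue = g''(a)/2; g''(1/2) = -10976/1625, so the residue is -5488/1625.
At the order-1 pole 6/7 set g(y) = (y - (6/7))*f(y) = 2/(13*(y - 1/2)**3).
Simple pole: residue = g(a) at a = 6/7, which is 5488/1625.
List the singular points by increasing real part (a conjugate pair: the negative imaginary part first).


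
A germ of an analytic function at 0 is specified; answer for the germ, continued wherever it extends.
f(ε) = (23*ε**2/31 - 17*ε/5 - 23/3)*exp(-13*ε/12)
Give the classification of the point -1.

The point is a regular point.

There is no denominator, hence no pole anywhere.
The factor exp(-13*ε/12) is entire.
So the germ continues analytically to -1.


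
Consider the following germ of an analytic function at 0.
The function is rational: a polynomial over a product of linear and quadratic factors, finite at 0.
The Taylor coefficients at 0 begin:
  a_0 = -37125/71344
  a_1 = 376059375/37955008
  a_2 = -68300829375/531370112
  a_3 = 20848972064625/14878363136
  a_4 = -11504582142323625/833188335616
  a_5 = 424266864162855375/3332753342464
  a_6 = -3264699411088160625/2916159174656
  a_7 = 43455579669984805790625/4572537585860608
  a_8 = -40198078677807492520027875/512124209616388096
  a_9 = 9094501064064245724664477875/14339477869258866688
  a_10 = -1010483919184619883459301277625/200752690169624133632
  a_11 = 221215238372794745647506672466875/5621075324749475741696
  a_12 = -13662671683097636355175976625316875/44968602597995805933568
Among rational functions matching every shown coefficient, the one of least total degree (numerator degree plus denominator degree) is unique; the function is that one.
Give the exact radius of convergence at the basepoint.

No rational of total degree below 11 reproduces all 13 coefficients; solving the [2/9] Pade equations on them gives f(r) = (-r**2/18 + 8*r/19 + 11/26)/((r + 7/3)**3*(r**2 - 5*r/2 - 2/5)**3), whose expansion matches every shown term.
Denominator factor (r**2 - 5*r/2 - 2/5)^3: discriminant 157/20, real irrational roots 5/4 + (1/20)*sqrt(785) and 5/4 - (1/20)*sqrt(785); poles of order 3, moduli 5/4 + (1/20)*sqrt(785) and -5/4 + (1/20)*sqrt(785).
Denominator factor (r + 7/3)^3: pole of order 3 at -7/3, modulus 7/3.
The radius of convergence is the smallest modulus among the singular points: -5/4 + (1/20)*sqrt(785).

The radius of convergence is -5/4 + (1/20)*sqrt(785).


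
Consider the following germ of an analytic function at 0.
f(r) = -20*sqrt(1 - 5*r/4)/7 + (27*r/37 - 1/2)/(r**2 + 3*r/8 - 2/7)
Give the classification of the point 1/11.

Denominator factors: r**2 + 3*r/8 - 2/7 = -1649/6776 at r = 1/11 — none vanishes.
Branch term sqrt(1 - r/(4/5)): argument at 1/11 is 39/44, nonzero, so 1/11 is not its branch point (a point on a principal cut is still regular for the continued germ).
So the germ continues analytically to 1/11.

The point is a regular point.


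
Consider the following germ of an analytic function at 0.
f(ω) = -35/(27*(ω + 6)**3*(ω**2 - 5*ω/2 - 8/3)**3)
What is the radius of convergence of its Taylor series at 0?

The radius of convergence is -5/4 + (1/12)*sqrt(609).

Denominator factor (ω**2 - 5*ω/2 - 8/3)^3: discriminant 203/12, real irrational roots 5/4 + (1/12)*sqrt(609) and 5/4 - (1/12)*sqrt(609); poles of order 3, moduli 5/4 + (1/12)*sqrt(609) and -5/4 + (1/12)*sqrt(609).
Denominator factor (ω + 6)^3: pole of order 3 at -6, modulus 6.
The radius of convergence is the smallest modulus among the singular points: -5/4 + (1/12)*sqrt(609).


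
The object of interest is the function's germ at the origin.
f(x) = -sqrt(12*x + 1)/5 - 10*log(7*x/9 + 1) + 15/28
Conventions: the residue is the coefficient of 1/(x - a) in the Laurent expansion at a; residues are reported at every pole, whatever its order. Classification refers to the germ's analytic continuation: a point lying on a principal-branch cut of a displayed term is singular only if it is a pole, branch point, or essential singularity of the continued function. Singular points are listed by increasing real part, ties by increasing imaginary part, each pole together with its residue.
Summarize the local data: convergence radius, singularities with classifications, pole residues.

Radius of convergence at 0: 1/12.
At -9/7: a logarithmic branch point.
At -1/12: an algebraic (square-root) branch point.

Branch term (-10)*log(1 - x/(-9/7)): its argument vanishes at x = -9/7, a logarithmic branch point, modulus 9/7.
Branch term (-1/5)*sqrt(1 - x/(-1/12)): its argument vanishes at x = -1/12, a square-root branch point, modulus 1/12.
The radius of convergence is the smallest modulus among the singular points: 1/12.
List the singular points by increasing real part (a conjugate pair: the negative imaginary part first).


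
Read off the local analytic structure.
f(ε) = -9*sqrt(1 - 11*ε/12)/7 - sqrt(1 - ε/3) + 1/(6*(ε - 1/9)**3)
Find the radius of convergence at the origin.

The radius of convergence is 1/9.

Denominator factor (ε - 1/9)^3: pole of order 3 at 1/9, modulus 1/9.
Branch term (-1)*sqrt(1 - ε/(3)): its argument vanishes at ε = 3, a square-root branch point, modulus 3.
Branch term (-9/7)*sqrt(1 - ε/(12/11)): its argument vanishes at ε = 12/11, a square-root branch point, modulus 12/11.
The radius of convergence is the smallest modulus among the singular points: 1/9.


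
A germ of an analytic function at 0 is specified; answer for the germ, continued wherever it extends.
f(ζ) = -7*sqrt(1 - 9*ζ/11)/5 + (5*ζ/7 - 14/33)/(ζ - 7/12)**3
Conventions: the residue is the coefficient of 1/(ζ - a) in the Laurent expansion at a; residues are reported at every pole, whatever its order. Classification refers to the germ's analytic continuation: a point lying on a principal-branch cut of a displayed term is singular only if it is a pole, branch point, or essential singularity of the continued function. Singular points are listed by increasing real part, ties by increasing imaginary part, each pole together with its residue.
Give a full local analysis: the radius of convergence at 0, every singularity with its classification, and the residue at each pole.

Denominator factor (ζ - 7/12)^3: pole of order 3 at 7/12, modulus 7/12.
Branch term (-7/5)*sqrt(1 - ζ/(11/9)): its argument vanishes at ζ = 11/9, a square-root branch point, modulus 11/9.
The radius of convergence is the smallest modulus among the singular points: 7/12.
The branch term is analytic at 7/12 and contributes nothing to the residue; only the rational part matters.
At the order-3 pole 7/12 set g(ζ) = (ζ - (7/12))^3*(rational part) = 5*ζ/7 - 14/33.
Order-3 pole: residue = g''(a)/2; g''(7/12) = 0, so the residue is 0.
List the singular points by increasing real part (a conjugate pair: the negative imaginary part first).

Radius of convergence at 0: 7/12.
At 7/12: a pole of order 3; residue 0.
At 11/9: an algebraic (square-root) branch point.


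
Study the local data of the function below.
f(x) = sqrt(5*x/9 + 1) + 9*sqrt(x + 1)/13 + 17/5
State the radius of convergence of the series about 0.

The radius of convergence is 1.

Branch term (9/13)*sqrt(1 - x/(-1)): its argument vanishes at x = -1, a square-root branch point, modulus 1.
Branch term (1)*sqrt(1 - x/(-9/5)): its argument vanishes at x = -9/5, a square-root branch point, modulus 9/5.
The radius of convergence is the smallest modulus among the singular points: 1.


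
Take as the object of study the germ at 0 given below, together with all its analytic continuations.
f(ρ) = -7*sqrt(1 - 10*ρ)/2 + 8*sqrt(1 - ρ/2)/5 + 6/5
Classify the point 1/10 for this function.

The point is an algebraic (square-root) branch point.

The term (-7/2)*sqrt(1 - ρ/(1/10)) has argument 1 - 1/10/(1/10) = 0 at 1/10: a square-root (algebraic, two-sheeted) branch point; the remaining terms are analytic or single-valued there.


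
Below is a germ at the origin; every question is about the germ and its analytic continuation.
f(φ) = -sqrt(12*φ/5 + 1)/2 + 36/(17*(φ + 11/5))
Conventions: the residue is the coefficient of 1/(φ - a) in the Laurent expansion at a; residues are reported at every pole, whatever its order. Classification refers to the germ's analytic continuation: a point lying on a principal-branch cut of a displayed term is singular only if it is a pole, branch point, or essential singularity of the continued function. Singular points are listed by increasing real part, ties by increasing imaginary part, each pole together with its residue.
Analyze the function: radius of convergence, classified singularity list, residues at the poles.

Radius of convergence at 0: 5/12.
At -11/5: a pole of order 1; residue 36/17.
At -5/12: an algebraic (square-root) branch point.

Denominator factor (φ + 11/5): pole of order 1 at -11/5, modulus 11/5.
Branch term (-1/2)*sqrt(1 - φ/(-5/12)): its argument vanishes at φ = -5/12, a square-root branch point, modulus 5/12.
The radius of convergence is the smallest modulus among the singular points: 5/12.
The branch term is analytic at -11/5 and contributes nothing to the residue; only the rational part matters.
At the order-1 pole -11/5 set g(φ) = (φ - (-11/5))*(rational part) = 36/17.
Simple pole: residue = g(a) at a = -11/5, which is 36/17.
List the singular points by increasing real part (a conjugate pair: the negative imaginary part first).


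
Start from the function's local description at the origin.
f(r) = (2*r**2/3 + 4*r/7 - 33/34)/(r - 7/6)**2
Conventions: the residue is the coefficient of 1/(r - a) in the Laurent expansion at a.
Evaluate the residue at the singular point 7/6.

At the order-2 pole 7/6 set g(r) = (r - (7/6))^2*f(r) = 2*r**2/3 + 4*r/7 - 33/34.
Order-2 pole: residue = g'(a); g'(7/6) = 134/63, so the residue is 134/63.

The residue is 134/63.


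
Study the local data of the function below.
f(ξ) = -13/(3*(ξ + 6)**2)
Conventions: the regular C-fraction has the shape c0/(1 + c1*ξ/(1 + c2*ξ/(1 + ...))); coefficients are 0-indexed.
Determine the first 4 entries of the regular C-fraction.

The regular C-fraction coefficients are [-13/108, 1/3, -1/12, 1/12].

Taylor coefficients (expand at 0): a_0 = -13/108, a_1 = 13/324, a_2 = -13/1296, a_3 = 13/5832.
c0 = a_0 = -13/108. Peel one level at a time: if S = 1 + c*ξ/S' with S'(0) = 1, then c is the ξ-coefficient of S and S' = c*ξ/(S - 1).
S_1 = c0/f = 1 + (1/3)*ξ + (1/36)*ξ^2 + ...; c1 = 1/3.
S_2 = c1*ξ/(S_1 - 1) = 1 + (-1/12)*ξ + (1/144)*ξ^2 + ...; c2 = -1/12.
S_3 = c2*ξ/(S_2 - 1) = 1 + (1/12)*ξ + ...; c3 = 1/12.


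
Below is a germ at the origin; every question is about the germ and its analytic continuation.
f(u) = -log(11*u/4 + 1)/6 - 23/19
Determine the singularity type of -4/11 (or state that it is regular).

The term (-1/6)*log(1 - u/(-4/11)) has argument 1 - -4/11/(-4/11) = 0 at -4/11: a logarithmic (infinitely-sheeted) branch point; the remaining terms are analytic or single-valued there.

The point is a logarithmic branch point.


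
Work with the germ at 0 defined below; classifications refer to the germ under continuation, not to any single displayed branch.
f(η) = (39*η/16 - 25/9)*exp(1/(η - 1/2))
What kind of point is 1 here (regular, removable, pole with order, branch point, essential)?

The point is a regular point.

There is no denominator, hence no pole anywhere.
The essential point of exp(1/(η - (1/2))) is 1/2, not 1.
So the germ continues analytically to 1.


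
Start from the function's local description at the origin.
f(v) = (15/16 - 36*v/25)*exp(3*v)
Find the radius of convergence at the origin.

The radius of convergence is infinite.

The factor exp(3*v) is entire and contributes no finite singular point.
The polynomial part has no poles.
No finite singular points: the Taylor series at 0 converges everywhere.


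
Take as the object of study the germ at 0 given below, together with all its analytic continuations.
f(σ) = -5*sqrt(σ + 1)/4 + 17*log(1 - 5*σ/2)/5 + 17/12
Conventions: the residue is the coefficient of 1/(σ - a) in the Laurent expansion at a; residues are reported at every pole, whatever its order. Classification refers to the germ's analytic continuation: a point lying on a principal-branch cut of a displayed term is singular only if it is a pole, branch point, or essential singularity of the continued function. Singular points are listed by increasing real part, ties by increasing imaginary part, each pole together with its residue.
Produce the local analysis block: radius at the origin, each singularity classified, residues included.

Branch term (-5/4)*sqrt(1 - σ/(-1)): its argument vanishes at σ = -1, a square-root branch point, modulus 1.
Branch term (17/5)*log(1 - σ/(2/5)): its argument vanishes at σ = 2/5, a logarithmic branch point, modulus 2/5.
The radius of convergence is the smallest modulus among the singular points: 2/5.
List the singular points by increasing real part (a conjugate pair: the negative imaginary part first).

Radius of convergence at 0: 2/5.
At -1: an algebraic (square-root) branch point.
At 2/5: a logarithmic branch point.


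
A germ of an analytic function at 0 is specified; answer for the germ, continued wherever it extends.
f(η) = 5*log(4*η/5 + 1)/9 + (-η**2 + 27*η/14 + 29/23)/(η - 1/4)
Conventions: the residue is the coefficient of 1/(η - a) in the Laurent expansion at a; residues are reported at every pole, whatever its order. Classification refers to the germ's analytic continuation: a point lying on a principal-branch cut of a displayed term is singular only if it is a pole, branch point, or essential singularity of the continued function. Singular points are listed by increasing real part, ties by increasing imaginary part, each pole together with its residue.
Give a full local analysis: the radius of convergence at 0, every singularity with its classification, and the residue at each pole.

Radius of convergence at 0: 1/4.
At -5/4: a logarithmic branch point.
At 1/4: a pole of order 1; residue 4329/2576.

Denominator factor (η - 1/4): pole of order 1 at 1/4, modulus 1/4.
Branch term (5/9)*log(1 - η/(-5/4)): its argument vanishes at η = -5/4, a logarithmic branch point, modulus 5/4.
The radius of convergence is the smallest modulus among the singular points: 1/4.
The branch term is analytic at 1/4 and contributes nothing to the residue; only the rational part matters.
At the order-1 pole 1/4 set g(η) = (η - (1/4))*(rational part) = -η**2 + 27*η/14 + 29/23.
Simple pole: residue = g(a) at a = 1/4, which is 4329/2576.
List the singular points by increasing real part (a conjugate pair: the negative imaginary part first).


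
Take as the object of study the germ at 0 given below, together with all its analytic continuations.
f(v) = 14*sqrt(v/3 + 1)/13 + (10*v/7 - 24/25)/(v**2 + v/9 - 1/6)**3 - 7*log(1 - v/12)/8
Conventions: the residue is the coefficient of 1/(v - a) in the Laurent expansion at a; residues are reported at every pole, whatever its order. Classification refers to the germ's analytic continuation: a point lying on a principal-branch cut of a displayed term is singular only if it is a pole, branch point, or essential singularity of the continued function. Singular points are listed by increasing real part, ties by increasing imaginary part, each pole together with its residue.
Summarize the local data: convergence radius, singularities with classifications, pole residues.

Radius of convergence at 0: -1/18 + (1/18)*sqrt(55).
At -3: an algebraic (square-root) branch point.
At -1/18 - (1/18)*sqrt(55): a pole of order 3; residue (64442142/29115625)*sqrt(55).
At -1/18 + (1/18)*sqrt(55): a pole of order 3; residue -(64442142/29115625)*sqrt(55).
At 12: a logarithmic branch point.

Denominator factor (v**2 + v/9 - 1/6)^3: discriminant 55/81, real irrational roots -1/18 + (1/18)*sqrt(55) and -1/18 - (1/18)*sqrt(55); poles of order 3, moduli -1/18 + (1/18)*sqrt(55) and 1/18 + (1/18)*sqrt(55).
Branch term (-7/8)*log(1 - v/(12)): its argument vanishes at v = 12, a logarithmic branch point, modulus 12.
Branch term (14/13)*sqrt(1 - v/(-3)): its argument vanishes at v = -3, a square-root branch point, modulus 3.
The radius of convergence is the smallest modulus among the singular points: -1/18 + (1/18)*sqrt(55).
The branch terms are analytic at -1/18 - (1/18)*sqrt(55) and contribute nothing to the residue; only the rational part matters.
The factor v**2 + v/9 - 1/6 splits as (v - a)(v - a') with a = -1/18 - (1/18)*sqrt(55), a' = -1/18 + (1/18)*sqrt(55). At the order-3 pole a set g(v) = (v - a)^3*(rational part) = [10*v/7 - 24/25] / (v - a')^3.
Order-3 pole: residue = g''(a)/2; g''(-1/18 - (1/18)*sqrt(55)) = (128884284/29115625)*sqrt(55), so the residue is (64442142/29115625)*sqrt(55).
The branch terms are analytic at -1/18 + (1/18)*sqrt(55) and contribute nothing to the residue; only the rational part matters.
The factor v**2 + v/9 - 1/6 splits as (v - a)(v - a') with a = -1/18 + (1/18)*sqrt(55), a' = -1/18 - (1/18)*sqrt(55). At the order-3 pole a set g(v) = (v - a)^3*(rational part) = [10*v/7 - 24/25] / (v - a')^3.
Order-3 pole: residue = g''(a)/2; g''(-1/18 + (1/18)*sqrt(55)) = -(128884284/29115625)*sqrt(55), so the residue is -(64442142/29115625)*sqrt(55).
List the singular points by increasing real part (a conjugate pair: the negative imaginary part first).


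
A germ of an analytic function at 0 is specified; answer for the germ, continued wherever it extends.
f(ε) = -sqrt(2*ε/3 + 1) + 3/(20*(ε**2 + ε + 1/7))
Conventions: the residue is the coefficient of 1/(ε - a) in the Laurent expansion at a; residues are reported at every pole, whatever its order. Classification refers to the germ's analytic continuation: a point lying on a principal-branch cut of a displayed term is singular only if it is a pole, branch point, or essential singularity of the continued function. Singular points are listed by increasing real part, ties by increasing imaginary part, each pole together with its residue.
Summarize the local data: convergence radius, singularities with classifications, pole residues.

Denominator factor (ε**2 + ε + 1/7): discriminant 3/7, real irrational roots -1/2 + (1/14)*sqrt(21) and -1/2 - (1/14)*sqrt(21); poles of order 1, moduli 1/2 - (1/14)*sqrt(21) and 1/2 + (1/14)*sqrt(21).
Branch term (-1)*sqrt(1 - ε/(-3/2)): its argument vanishes at ε = -3/2, a square-root branch point, modulus 3/2.
The radius of convergence is the smallest modulus among the singular points: 1/2 - (1/14)*sqrt(21).
The branch term is analytic at -1/2 - (1/14)*sqrt(21) and contributes nothing to the residue; only the rational part matters.
The factor ε**2 + ε + 1/7 splits as (ε - a)(ε - a') with a = -1/2 - (1/14)*sqrt(21), a' = -1/2 + (1/14)*sqrt(21). At the order-1 pole a set g(ε) = (ε - a)*(rational part) = [3/20] / (ε - a').
Simple pole: residue = g(a) at a = -1/2 - (1/14)*sqrt(21), which is -(1/20)*sqrt(21).
The branch term is analytic at -1/2 + (1/14)*sqrt(21) and contributes nothing to the residue; only the rational part matters.
The factor ε**2 + ε + 1/7 splits as (ε - a)(ε - a') with a = -1/2 + (1/14)*sqrt(21), a' = -1/2 - (1/14)*sqrt(21). At the order-1 pole a set g(ε) = (ε - a)*(rational part) = [3/20] / (ε - a').
Simple pole: residue = g(a) at a = -1/2 + (1/14)*sqrt(21), which is (1/20)*sqrt(21).
List the singular points by increasing real part (a conjugate pair: the negative imaginary part first).

Radius of convergence at 0: 1/2 - (1/14)*sqrt(21).
At -3/2: an algebraic (square-root) branch point.
At -1/2 - (1/14)*sqrt(21): a pole of order 1; residue -(1/20)*sqrt(21).
At -1/2 + (1/14)*sqrt(21): a pole of order 1; residue (1/20)*sqrt(21).


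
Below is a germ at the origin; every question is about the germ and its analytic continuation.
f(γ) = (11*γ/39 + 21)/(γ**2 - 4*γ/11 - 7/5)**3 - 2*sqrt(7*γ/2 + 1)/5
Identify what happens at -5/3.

Denominator factors: γ**2 - 4*γ/11 - 7/5 = 982/495 at γ = -5/3 — none vanishes.
Branch term sqrt(1 - γ/(-2/7)): argument at -5/3 is -29/6, nonzero, so -5/3 is not its branch point (a point on a principal cut is still regular for the continued germ).
So the germ continues analytically to -5/3.

The point is a regular point.


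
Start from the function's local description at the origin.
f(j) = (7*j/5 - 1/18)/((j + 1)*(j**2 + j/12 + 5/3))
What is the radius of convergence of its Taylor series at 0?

Denominator factor (j + 1): pole of order 1 at -1, modulus 1.
Denominator factor (j**2 + j/12 + 5/3): discriminant -959/144, complex-conjugate roots (-1/24) + ((1/24)*sqrt(959))*i and (-1/24) - ((1/24)*sqrt(959))*i; poles of order 1, moduli (1/3)*sqrt(15) and (1/3)*sqrt(15).
The radius of convergence is the smallest modulus among the singular points: 1.

The radius of convergence is 1.


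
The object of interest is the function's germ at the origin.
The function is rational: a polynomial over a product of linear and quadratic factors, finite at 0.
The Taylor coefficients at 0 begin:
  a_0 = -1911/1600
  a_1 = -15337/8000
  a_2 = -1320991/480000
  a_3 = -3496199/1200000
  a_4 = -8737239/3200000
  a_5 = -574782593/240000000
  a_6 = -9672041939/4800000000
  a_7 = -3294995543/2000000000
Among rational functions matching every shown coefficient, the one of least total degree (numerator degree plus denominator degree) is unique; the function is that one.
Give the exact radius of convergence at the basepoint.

No rational of total degree below 4 reproduces all 8 coefficients; solving the [2/2] Pade equations on them gives f(ρ) = (-4*ρ**2/3 - ρ/2 - 39/16)/(ρ - 10/7)**2, whose expansion matches every shown term.
Denominator factor (ρ - 10/7)^2: pole of order 2 at 10/7, modulus 10/7.
The radius of convergence is the smallest modulus among the singular points: 10/7.

The radius of convergence is 10/7.


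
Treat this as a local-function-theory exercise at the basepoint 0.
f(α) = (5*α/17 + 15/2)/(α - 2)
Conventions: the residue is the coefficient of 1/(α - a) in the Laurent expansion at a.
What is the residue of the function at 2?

At the order-1 pole 2 set g(α) = (α - (2))*f(α) = 5*α/17 + 15/2.
Simple pole: residue = g(a) at a = 2, which is 275/34.

The residue is 275/34.


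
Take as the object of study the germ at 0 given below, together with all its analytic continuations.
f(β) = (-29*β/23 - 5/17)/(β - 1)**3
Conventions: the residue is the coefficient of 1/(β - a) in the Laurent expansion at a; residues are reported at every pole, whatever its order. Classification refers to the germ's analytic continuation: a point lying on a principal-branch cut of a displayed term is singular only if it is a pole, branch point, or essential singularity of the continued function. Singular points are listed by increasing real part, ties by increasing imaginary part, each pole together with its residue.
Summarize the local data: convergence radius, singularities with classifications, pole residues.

Radius of convergence at 0: 1.
At 1: a pole of order 3; residue 0.

Denominator factor (β - 1)^3: pole of order 3 at 1, modulus 1.
The radius of convergence is the smallest modulus among the singular points: 1.
At the order-3 pole 1 set g(β) = (β - (1))^3*f(β) = -29*β/23 - 5/17.
Order-3 pole: residue = g''(a)/2; g''(1) = 0, so the residue is 0.


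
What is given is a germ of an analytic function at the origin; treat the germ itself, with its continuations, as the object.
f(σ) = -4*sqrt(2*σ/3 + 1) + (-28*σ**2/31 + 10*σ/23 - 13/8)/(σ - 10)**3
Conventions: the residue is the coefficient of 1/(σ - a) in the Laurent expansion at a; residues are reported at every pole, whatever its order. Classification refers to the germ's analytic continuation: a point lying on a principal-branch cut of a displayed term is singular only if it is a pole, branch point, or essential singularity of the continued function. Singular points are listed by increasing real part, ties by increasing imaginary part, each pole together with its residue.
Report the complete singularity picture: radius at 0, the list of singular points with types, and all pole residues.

Radius of convergence at 0: 3/2.
At -3/2: an algebraic (square-root) branch point.
At 10: a pole of order 3; residue -28/31.

Denominator factor (σ - 10)^3: pole of order 3 at 10, modulus 10.
Branch term (-4)*sqrt(1 - σ/(-3/2)): its argument vanishes at σ = -3/2, a square-root branch point, modulus 3/2.
The radius of convergence is the smallest modulus among the singular points: 3/2.
The branch term is analytic at 10 and contributes nothing to the residue; only the rational part matters.
At the order-3 pole 10 set g(σ) = (σ - (10))^3*(rational part) = -28*σ**2/31 + 10*σ/23 - 13/8.
Order-3 pole: residue = g''(a)/2; g''(10) = -56/31, so the residue is -28/31.
List the singular points by increasing real part (a conjugate pair: the negative imaginary part first).


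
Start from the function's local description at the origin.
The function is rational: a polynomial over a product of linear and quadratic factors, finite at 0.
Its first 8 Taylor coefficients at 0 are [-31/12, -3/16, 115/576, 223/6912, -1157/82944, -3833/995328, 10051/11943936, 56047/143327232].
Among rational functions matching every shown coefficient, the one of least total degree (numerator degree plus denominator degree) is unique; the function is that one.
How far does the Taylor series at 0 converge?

The radius of convergence is (2)*sqrt(3).

No rational of total degree below 3 reproduces all 8 coefficients; solving the [1/2] Pade equations on them gives f(α) = (α/3 - 31)/(α**2 - α + 12), whose expansion matches every shown term.
Denominator factor (α**2 - α + 12): discriminant -47, complex-conjugate roots (1/2) + ((1/2)*sqrt(47))*i and (1/2) - ((1/2)*sqrt(47))*i; poles of order 1, moduli (2)*sqrt(3) and (2)*sqrt(3).
The radius of convergence is the smallest modulus among the singular points: (2)*sqrt(3).


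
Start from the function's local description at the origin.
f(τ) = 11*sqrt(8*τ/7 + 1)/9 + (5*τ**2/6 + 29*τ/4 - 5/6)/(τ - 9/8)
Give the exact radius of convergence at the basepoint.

Denominator factor (τ - 9/8): pole of order 1 at 9/8, modulus 9/8.
Branch term (11/9)*sqrt(1 - τ/(-7/8)): its argument vanishes at τ = -7/8, a square-root branch point, modulus 7/8.
The radius of convergence is the smallest modulus among the singular points: 7/8.

The radius of convergence is 7/8.


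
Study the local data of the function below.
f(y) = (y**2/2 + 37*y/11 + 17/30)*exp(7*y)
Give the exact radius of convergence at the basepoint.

The factor exp(7*y) is entire and contributes no finite singular point.
The polynomial part has no poles.
No finite singular points: the Taylor series at 0 converges everywhere.

The radius of convergence is infinite.


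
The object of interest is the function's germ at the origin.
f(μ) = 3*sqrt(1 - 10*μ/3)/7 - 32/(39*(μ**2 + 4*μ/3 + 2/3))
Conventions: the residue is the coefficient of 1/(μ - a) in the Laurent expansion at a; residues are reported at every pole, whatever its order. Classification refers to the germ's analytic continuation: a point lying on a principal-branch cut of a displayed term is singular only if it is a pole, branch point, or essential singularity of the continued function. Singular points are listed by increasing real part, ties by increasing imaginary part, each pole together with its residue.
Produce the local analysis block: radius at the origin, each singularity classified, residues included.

Denominator factor (μ**2 + 4*μ/3 + 2/3): discriminant -8/9, complex-conjugate roots (-2/3) + ((1/3)*sqrt(2))*i and (-2/3) - ((1/3)*sqrt(2))*i; poles of order 1, moduli (1/3)*sqrt(6) and (1/3)*sqrt(6).
Branch term (3/7)*sqrt(1 - μ/(3/10)): its argument vanishes at μ = 3/10, a square-root branch point, modulus 3/10.
The radius of convergence is the smallest modulus among the singular points: 3/10.
The branch term is analytic at (-2/3) - ((1/3)*sqrt(2))*i and contributes nothing to the residue; only the rational part matters.
The factor μ**2 + 4*μ/3 + 2/3 splits as (μ - a)(μ - a') with a = (-2/3) - ((1/3)*sqrt(2))*i, a' = (-2/3) + ((1/3)*sqrt(2))*i. At the order-1 pole a set g(μ) = (μ - a)*(rational part) = [-32/39] / (μ - a').
Simple pole: residue = g(a) at a = (-2/3) - ((1/3)*sqrt(2))*i, which is -((8/13)*sqrt(2))*i.
The branch term is analytic at (-2/3) + ((1/3)*sqrt(2))*i and contributes nothing to the residue; only the rational part matters.
The factor μ**2 + 4*μ/3 + 2/3 splits as (μ - a)(μ - a') with a = (-2/3) + ((1/3)*sqrt(2))*i, a' = (-2/3) - ((1/3)*sqrt(2))*i. At the order-1 pole a set g(μ) = (μ - a)*(rational part) = [-32/39] / (μ - a').
Simple pole: residue = g(a) at a = (-2/3) + ((1/3)*sqrt(2))*i, which is ((8/13)*sqrt(2))*i.
List the singular points by increasing real part (a conjugate pair: the negative imaginary part first).

Radius of convergence at 0: 3/10.
At (-2/3) - ((1/3)*sqrt(2))*i: a pole of order 1; residue -((8/13)*sqrt(2))*i.
At (-2/3) + ((1/3)*sqrt(2))*i: a pole of order 1; residue ((8/13)*sqrt(2))*i.
At 3/10: an algebraic (square-root) branch point.


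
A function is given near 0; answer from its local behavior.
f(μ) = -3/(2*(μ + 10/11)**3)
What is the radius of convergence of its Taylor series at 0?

Denominator factor (μ + 10/11)^3: pole of order 3 at -10/11, modulus 10/11.
The radius of convergence is the smallest modulus among the singular points: 10/11.

The radius of convergence is 10/11.
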